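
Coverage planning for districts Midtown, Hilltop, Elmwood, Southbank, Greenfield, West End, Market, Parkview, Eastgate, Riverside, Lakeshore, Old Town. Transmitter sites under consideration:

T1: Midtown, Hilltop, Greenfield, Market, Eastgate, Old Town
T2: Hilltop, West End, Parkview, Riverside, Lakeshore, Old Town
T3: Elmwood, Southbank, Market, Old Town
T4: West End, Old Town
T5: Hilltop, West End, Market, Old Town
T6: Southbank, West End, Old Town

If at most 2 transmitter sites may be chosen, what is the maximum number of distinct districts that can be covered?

Choosing T1, T2 covers {Midtown, Hilltop, Greenfield, West End, Market, Parkview, Eastgate, Riverside, Lakeshore, Old Town} — 10 districts.
No choice of 2 transmitter sites does better; here Elmwood, Southbank are left uncovered.

10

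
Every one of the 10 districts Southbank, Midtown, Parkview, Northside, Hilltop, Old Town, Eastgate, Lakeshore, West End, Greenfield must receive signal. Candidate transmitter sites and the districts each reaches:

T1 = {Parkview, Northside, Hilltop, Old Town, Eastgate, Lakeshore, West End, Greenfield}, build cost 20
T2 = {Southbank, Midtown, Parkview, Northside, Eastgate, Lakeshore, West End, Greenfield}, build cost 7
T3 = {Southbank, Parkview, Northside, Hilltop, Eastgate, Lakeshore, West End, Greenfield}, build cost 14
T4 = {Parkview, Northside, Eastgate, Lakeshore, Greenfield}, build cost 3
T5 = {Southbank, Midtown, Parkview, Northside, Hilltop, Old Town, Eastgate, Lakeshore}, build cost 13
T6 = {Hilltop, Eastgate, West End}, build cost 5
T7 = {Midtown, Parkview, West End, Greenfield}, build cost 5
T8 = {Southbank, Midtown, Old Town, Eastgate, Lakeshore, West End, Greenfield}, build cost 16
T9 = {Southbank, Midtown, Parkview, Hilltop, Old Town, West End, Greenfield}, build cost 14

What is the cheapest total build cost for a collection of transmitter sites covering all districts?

T4, T9 cover every district at build cost 3 + 14 = 17.
Any cover uses at least 2 transmitter sites; among all covering selections none totals below 17.

17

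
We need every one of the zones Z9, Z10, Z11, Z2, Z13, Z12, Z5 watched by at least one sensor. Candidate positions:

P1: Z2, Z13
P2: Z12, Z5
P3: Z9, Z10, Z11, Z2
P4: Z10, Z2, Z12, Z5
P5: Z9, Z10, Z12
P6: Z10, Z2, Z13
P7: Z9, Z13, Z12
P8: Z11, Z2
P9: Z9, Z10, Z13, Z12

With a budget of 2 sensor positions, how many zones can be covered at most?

6

Choosing P2, P3 covers {Z9, Z10, Z11, Z2, Z12, Z5} — 6 zones.
No choice of 2 sensor positions does better; here Z13 is left uncovered.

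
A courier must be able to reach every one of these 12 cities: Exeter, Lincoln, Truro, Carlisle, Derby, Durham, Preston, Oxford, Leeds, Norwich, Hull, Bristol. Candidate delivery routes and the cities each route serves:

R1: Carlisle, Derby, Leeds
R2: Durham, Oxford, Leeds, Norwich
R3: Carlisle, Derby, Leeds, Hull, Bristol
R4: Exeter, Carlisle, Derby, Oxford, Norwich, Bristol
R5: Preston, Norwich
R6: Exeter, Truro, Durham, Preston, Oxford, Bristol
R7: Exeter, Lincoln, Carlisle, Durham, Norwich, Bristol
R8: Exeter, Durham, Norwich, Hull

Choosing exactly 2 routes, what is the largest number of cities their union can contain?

Choosing R3, R6 covers {Exeter, Truro, Carlisle, Derby, Durham, Preston, Oxford, Leeds, Hull, Bristol} — 10 cities.
No choice of 2 routes does better; here Lincoln, Norwich are left uncovered.

10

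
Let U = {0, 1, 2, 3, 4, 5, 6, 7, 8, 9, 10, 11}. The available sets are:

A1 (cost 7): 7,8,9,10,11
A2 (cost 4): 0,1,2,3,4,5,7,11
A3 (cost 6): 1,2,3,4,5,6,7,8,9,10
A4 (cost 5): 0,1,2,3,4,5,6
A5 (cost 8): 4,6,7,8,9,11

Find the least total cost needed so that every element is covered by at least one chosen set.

A2, A3 cover every element at cost 4 + 6 = 10.
Any cover uses at least 2 sets; among all covering selections none totals below 10.

10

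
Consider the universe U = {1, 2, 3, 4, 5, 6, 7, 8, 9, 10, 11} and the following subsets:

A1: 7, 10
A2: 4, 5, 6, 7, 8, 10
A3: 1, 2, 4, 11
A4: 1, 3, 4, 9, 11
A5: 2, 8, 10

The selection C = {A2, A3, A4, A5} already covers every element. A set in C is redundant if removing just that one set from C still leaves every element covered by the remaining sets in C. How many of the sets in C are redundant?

Drop A2: 5, 6, 7 uncovered — not redundant.
Drop A3: the rest still cover every element — redundant.
Drop A4: 3, 9 uncovered — not redundant.
Drop A5: the rest still cover every element — redundant.
2 redundant: A3, A5.

2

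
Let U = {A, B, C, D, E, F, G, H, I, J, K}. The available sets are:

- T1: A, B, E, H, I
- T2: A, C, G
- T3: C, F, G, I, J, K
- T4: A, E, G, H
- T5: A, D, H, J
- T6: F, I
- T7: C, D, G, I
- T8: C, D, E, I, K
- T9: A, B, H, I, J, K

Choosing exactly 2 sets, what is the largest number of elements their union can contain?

10

Choosing T1, T3 covers {A, B, C, E, F, G, H, I, J, K} — 10 elements.
No choice of 2 sets does better; here D is left uncovered.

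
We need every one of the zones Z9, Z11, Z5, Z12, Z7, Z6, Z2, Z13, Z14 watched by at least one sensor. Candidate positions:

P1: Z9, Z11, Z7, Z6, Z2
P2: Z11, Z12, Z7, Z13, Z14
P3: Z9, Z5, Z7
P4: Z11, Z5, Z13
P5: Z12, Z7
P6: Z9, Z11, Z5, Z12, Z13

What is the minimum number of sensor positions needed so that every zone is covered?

3

P1, P2, P3 together cover {Z9, Z11, Z5, Z12, Z7, Z6, Z2, Z13, Z14} — every zone.
No 2 of the 6 sensor positions cover everything (all 15 pairs fall short), so 3 is minimum.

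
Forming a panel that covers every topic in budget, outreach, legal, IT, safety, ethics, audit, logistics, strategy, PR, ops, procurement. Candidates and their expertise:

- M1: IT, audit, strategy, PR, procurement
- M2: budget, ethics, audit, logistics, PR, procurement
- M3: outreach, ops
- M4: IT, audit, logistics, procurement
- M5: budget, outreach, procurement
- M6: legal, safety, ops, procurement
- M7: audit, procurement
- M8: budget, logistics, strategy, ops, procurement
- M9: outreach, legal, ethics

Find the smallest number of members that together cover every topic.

4

M1, M2, M3, M6 together cover {budget, outreach, legal, IT, safety, ethics, audit, logistics, strategy, PR, ops, procurement} — every topic.
No 3 of the 9 members cover everything (all 84 triples fall short), so 4 is minimum.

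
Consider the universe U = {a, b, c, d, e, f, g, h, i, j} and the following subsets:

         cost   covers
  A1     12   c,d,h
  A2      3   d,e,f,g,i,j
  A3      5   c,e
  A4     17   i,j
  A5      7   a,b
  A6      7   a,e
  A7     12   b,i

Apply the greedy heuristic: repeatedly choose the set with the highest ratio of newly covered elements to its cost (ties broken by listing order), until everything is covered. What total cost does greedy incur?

Pick 1: A2 adds 6 new (d, e, f, g, i, j) at cost 3 (ratio 6/3).
Pick 2: A5 adds 2 new (a, b) at cost 7 (ratio 2/7).
Pick 3: A3 adds 1 new (c) at cost 5 (ratio 1/5).
Pick 4: A1 adds 1 new (h) at cost 12 (ratio 1/12).
Greedy total cost: 3 + 7 + 5 + 12 = 27. (The true optimum is 22, so greedy overshoots here.)

27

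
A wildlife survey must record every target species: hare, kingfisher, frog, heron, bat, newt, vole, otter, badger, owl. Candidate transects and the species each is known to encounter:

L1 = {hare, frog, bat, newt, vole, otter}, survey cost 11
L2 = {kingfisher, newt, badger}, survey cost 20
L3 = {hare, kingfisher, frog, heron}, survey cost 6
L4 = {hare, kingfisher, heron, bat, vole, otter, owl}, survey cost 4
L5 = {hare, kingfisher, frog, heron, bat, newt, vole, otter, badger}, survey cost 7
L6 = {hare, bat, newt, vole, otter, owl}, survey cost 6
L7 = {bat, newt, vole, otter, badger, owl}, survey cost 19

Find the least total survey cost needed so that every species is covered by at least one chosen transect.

L4, L5 cover every species at survey cost 4 + 7 = 11.
Any cover uses at least 2 transects; among all covering selections none totals below 11.

11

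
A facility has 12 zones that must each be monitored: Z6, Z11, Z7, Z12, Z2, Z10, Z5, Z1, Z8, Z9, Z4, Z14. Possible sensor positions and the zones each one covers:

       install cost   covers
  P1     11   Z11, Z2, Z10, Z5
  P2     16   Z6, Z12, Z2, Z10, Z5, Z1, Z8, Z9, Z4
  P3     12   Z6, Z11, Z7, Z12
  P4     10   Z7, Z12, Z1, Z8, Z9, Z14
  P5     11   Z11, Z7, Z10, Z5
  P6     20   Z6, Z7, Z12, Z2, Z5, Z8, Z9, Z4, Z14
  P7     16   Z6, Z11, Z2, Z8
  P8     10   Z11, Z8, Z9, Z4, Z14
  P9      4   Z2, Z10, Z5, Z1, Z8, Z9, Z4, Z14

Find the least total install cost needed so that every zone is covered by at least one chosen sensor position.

16

P3, P9 cover every zone at install cost 12 + 4 = 16.
Any cover uses at least 2 sensor positions; among all covering selections none totals below 16.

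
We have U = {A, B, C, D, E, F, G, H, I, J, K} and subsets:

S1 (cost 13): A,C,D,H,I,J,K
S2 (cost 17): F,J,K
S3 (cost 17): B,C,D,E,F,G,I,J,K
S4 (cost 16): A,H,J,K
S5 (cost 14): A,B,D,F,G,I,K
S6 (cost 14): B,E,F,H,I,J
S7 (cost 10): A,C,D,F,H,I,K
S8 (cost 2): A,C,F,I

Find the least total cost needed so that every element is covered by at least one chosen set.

S3, S7 cover every element at cost 17 + 10 = 27.
Any cover uses at least 2 sets; among all covering selections none totals below 27.

27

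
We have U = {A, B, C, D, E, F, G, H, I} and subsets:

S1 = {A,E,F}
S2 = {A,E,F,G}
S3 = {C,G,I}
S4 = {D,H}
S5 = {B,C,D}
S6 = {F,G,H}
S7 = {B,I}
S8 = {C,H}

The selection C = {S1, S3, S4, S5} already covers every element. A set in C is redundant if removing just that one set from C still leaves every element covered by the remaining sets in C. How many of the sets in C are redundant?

0

Drop S1: A, E, F uncovered — not redundant.
Drop S3: G, I uncovered — not redundant.
Drop S4: H uncovered — not redundant.
Drop S5: B uncovered — not redundant.
None of the sets in C is redundant.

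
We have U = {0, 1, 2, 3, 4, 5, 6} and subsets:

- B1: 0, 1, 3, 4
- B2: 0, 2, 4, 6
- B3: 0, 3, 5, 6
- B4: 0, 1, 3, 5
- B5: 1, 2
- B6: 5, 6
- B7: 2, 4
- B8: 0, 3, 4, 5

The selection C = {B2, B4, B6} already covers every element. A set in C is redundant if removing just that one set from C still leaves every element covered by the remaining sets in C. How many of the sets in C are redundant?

Drop B2: 2, 4 uncovered — not redundant.
Drop B4: 1, 3 uncovered — not redundant.
Drop B6: the rest still cover every element — redundant.
1 redundant: B6.

1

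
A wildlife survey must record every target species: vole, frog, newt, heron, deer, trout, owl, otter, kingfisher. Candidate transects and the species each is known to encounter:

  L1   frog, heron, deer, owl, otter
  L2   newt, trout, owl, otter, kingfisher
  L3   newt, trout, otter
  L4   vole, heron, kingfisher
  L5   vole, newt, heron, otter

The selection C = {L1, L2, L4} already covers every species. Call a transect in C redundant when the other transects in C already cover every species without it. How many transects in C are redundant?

Drop L1: frog, deer uncovered — not redundant.
Drop L2: newt, trout uncovered — not redundant.
Drop L4: vole uncovered — not redundant.
None of the transects in C is redundant.

0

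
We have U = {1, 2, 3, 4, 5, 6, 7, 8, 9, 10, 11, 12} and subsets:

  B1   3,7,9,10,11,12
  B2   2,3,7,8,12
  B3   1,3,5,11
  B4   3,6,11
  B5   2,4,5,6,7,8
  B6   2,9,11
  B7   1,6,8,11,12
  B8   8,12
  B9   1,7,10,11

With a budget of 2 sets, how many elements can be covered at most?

Choosing B1, B5 covers {2, 3, 4, 5, 6, 7, 8, 9, 10, 11, 12} — 11 elements.
No choice of 2 sets does better; here 1 is left uncovered.

11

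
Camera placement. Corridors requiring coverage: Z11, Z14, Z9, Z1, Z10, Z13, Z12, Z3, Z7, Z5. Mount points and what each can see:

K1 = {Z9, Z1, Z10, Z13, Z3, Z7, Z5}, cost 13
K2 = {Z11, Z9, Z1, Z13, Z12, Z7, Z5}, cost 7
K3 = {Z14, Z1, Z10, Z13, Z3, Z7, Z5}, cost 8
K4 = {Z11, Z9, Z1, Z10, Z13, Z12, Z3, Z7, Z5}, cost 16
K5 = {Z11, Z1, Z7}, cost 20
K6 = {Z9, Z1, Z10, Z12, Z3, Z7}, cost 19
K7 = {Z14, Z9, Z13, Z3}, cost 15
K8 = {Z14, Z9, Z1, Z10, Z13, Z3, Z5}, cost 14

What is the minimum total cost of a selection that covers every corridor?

K2, K3 cover every corridor at cost 7 + 8 = 15.
Any cover uses at least 2 camera mounts; among all covering selections none totals below 15.

15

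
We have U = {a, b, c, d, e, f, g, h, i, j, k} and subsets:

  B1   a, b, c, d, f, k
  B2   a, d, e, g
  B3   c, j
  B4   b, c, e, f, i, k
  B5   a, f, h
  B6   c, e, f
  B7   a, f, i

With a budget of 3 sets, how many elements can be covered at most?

10

Choosing B2, B3, B4 covers {a, b, c, d, e, f, g, i, j, k} — 10 elements.
No choice of 3 sets does better; here h is left uncovered.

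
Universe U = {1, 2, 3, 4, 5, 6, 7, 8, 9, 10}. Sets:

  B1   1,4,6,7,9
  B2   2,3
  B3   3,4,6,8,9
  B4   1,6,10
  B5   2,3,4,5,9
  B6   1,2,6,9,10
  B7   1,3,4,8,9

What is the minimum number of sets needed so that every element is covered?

B1, B3, B4, B5 together cover {1, 2, 3, 4, 5, 6, 7, 8, 9, 10} — every element.
No 3 of the 7 sets cover everything (all 35 triples fall short), so 4 is minimum.

4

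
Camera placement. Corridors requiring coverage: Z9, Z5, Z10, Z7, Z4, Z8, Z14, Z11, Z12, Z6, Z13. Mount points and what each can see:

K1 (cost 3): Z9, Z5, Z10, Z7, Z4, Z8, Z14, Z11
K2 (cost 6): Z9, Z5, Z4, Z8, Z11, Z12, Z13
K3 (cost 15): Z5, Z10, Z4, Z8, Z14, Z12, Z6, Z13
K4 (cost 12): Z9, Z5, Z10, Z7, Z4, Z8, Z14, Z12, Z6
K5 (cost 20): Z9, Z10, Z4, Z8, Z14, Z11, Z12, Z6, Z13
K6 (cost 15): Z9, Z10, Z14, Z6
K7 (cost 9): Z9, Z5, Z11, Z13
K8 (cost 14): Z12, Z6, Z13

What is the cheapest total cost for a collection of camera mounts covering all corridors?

K1, K8 cover every corridor at cost 3 + 14 = 17.
Any cover uses at least 2 camera mounts; among all covering selections none totals below 17.

17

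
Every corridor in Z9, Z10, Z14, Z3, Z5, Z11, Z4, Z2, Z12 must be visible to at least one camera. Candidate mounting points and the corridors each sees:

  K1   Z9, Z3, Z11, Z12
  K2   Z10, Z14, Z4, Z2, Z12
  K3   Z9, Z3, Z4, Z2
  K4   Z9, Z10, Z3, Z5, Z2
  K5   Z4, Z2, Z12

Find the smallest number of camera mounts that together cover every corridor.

K1, K2, K4 together cover {Z9, Z10, Z14, Z3, Z5, Z11, Z4, Z2, Z12} — every corridor.
No 2 of the 5 camera mounts cover everything (all 10 pairs fall short), so 3 is minimum.

3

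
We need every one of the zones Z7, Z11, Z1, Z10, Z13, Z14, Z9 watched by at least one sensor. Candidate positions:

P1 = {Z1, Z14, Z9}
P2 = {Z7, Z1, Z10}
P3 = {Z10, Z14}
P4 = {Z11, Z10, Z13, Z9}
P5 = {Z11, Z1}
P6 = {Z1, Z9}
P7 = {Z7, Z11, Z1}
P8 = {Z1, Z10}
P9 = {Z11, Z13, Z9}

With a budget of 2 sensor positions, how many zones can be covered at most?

Choosing P1, P4 covers {Z11, Z1, Z10, Z13, Z14, Z9} — 6 zones.
No choice of 2 sensor positions does better; here Z7 is left uncovered.

6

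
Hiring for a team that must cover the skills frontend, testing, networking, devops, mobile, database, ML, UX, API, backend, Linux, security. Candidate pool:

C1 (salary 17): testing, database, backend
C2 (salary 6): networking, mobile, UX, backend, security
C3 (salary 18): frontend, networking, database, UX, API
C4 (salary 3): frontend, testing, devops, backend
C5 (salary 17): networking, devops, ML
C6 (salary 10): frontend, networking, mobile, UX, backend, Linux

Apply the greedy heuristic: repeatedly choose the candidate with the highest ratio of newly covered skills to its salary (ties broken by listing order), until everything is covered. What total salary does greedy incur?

54

Pick 1: C4 adds 4 new (frontend, testing, devops, backend) at salary 3 (ratio 4/3).
Pick 2: C2 adds 4 new (networking, mobile, UX, security) at salary 6 (ratio 4/6).
Pick 3: C3 adds 2 new (database, API) at salary 18 (ratio 2/18).
Pick 4: C6 adds 1 new (Linux) at salary 10 (ratio 1/10).
Pick 5: C5 adds 1 new (ML) at salary 17 (ratio 1/17).
Greedy total salary: 3 + 6 + 18 + 10 + 17 = 54.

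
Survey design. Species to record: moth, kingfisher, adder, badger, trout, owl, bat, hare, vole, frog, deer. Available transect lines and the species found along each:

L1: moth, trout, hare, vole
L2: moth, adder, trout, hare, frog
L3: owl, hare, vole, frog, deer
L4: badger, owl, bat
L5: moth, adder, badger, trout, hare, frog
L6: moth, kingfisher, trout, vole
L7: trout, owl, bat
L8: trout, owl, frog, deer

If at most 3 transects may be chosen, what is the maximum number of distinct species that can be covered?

Choosing L2, L3, L4 covers {moth, adder, badger, trout, owl, bat, hare, vole, frog, deer} — 10 species.
No choice of 3 transects does better; here kingfisher is left uncovered.

10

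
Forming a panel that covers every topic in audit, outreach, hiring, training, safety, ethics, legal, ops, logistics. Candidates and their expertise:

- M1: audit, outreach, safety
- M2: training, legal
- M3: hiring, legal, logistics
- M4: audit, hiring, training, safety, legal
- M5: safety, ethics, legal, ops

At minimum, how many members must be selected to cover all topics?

4

M1, M2, M3, M5 together cover {audit, outreach, hiring, training, safety, ethics, legal, ops, logistics} — every topic.
No 3 of the 5 members cover everything (all 10 triples fall short), so 4 is minimum.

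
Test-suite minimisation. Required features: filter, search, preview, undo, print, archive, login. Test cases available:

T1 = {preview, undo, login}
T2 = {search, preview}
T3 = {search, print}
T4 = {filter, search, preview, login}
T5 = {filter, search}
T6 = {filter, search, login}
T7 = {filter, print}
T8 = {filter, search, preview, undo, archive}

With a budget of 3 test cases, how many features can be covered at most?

7

Choosing T1, T3, T8 covers {filter, search, preview, undo, print, archive, login} — 7 features.
That is all 7 features.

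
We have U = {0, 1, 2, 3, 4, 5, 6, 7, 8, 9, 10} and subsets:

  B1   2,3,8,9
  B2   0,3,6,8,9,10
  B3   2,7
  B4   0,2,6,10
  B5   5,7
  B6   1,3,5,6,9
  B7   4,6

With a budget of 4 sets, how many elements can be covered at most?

Choosing B2, B3, B6, B7 covers {0, 1, 2, 3, 4, 5, 6, 7, 8, 9, 10} — 11 elements.
That is all 11 elements.

11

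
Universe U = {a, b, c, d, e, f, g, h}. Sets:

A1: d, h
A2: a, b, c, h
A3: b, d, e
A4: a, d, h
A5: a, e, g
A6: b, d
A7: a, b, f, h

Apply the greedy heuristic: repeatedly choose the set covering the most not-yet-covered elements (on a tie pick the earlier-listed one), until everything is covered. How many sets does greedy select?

Pick 1: A2 covers 4 new elements (a, b, c, h).
Pick 2: A3 covers 2 new elements (d, e).
Pick 3: A5 covers 1 new elements (g).
Pick 4: A7 covers 1 new elements (f).
Greedy uses 4 sets.

4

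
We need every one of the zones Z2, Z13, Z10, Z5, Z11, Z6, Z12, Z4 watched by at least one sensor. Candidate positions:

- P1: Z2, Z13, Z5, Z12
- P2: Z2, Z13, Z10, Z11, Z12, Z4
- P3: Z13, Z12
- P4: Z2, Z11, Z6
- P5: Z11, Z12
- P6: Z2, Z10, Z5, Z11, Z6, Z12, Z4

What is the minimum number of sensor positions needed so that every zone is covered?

2

P1, P6 together cover {Z2, Z13, Z10, Z5, Z11, Z6, Z12, Z4} — every zone.
No single sensor position contains all 8 zones, so 2 is optimal.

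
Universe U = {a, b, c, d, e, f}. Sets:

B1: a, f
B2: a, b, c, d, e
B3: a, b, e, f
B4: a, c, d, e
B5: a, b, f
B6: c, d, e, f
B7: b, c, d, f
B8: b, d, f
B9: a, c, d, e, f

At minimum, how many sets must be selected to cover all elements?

B1, B2 together cover {a, b, c, d, e, f} — every element.
No single set contains all 6 elements, so 2 is optimal.

2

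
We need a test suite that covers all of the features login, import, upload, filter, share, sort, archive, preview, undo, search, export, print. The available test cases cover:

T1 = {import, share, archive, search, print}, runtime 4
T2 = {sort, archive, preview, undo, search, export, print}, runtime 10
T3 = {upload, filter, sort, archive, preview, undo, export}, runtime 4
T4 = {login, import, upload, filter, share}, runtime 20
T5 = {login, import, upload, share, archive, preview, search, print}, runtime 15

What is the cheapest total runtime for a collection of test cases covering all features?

19

T3, T5 cover every feature at runtime 4 + 15 = 19.
Any cover uses at least 2 test cases; among all covering selections none totals below 19.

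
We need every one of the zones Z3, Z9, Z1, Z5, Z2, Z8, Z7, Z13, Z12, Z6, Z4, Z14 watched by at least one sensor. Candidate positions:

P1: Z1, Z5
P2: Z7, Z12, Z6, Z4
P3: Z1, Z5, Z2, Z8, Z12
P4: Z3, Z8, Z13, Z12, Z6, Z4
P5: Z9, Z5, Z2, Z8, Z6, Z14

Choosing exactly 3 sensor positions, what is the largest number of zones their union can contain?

11

Choosing P1, P4, P5 covers {Z3, Z9, Z1, Z5, Z2, Z8, Z13, Z12, Z6, Z4, Z14} — 11 zones.
No choice of 3 sensor positions does better; here Z7 is left uncovered.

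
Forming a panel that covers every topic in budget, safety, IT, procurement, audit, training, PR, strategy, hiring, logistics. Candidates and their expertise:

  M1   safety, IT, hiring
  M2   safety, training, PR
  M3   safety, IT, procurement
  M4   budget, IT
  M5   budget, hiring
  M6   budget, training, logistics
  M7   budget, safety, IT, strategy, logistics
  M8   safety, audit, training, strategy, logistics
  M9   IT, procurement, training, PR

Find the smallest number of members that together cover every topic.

M5, M8, M9 together cover {budget, safety, IT, procurement, audit, training, PR, strategy, hiring, logistics} — every topic.
No 2 of the 9 members cover everything (all 36 pairs fall short), so 3 is minimum.
Greedy (largest uncovered first) would take M7, M9, M1, M8 — 4 members — but 3 suffice.

3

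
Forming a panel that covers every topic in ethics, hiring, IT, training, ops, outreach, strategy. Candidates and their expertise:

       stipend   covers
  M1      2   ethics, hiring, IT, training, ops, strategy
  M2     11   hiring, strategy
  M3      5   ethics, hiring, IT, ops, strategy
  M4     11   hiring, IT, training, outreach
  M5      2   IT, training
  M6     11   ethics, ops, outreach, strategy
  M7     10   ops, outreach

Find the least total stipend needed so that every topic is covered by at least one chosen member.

12

M1, M7 cover every topic at stipend 2 + 10 = 12.
Any cover uses at least 2 members; among all covering selections none totals below 12.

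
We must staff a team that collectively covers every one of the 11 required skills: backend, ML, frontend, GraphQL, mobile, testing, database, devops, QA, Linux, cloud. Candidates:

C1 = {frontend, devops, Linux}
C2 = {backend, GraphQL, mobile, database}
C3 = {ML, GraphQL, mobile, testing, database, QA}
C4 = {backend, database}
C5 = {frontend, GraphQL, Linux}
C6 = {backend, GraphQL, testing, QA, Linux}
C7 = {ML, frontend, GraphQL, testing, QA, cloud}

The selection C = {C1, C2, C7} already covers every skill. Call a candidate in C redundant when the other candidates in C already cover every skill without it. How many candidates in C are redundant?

Drop C1: devops, Linux uncovered — not redundant.
Drop C2: backend, mobile, database uncovered — not redundant.
Drop C7: ML, testing, QA, cloud uncovered — not redundant.
None of the candidates in C is redundant.

0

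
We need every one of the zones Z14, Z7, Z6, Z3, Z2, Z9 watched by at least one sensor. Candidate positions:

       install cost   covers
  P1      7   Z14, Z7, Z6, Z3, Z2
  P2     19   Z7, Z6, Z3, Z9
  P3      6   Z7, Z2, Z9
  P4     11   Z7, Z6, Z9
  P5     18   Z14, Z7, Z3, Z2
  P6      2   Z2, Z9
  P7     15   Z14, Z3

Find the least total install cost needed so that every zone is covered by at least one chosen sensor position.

9

P1, P6 cover every zone at install cost 7 + 2 = 9.
Any cover uses at least 2 sensor positions; among all covering selections none totals below 9.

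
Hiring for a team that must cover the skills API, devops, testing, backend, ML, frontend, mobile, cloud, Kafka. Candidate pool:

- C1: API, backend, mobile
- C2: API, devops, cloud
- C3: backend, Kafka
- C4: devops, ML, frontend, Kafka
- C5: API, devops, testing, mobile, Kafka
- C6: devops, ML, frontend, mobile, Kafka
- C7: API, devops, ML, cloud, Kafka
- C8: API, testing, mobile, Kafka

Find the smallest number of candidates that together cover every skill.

C1, C2, C4, C5 together cover {API, devops, testing, backend, ML, frontend, mobile, cloud, Kafka} — every skill.
No 3 of the 8 candidates cover everything (all 56 triples fall short), so 4 is minimum.

4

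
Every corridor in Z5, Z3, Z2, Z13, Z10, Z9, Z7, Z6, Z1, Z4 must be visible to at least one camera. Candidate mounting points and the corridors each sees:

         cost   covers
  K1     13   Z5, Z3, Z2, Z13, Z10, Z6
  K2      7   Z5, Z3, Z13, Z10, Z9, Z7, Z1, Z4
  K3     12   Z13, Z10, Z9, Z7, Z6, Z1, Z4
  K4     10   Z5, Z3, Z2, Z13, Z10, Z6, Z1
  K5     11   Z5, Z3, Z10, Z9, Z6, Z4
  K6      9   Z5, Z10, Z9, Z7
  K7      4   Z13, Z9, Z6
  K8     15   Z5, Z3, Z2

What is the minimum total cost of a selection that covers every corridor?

K2, K4 cover every corridor at cost 7 + 10 = 17.
Any cover uses at least 2 camera mounts; among all covering selections none totals below 17.

17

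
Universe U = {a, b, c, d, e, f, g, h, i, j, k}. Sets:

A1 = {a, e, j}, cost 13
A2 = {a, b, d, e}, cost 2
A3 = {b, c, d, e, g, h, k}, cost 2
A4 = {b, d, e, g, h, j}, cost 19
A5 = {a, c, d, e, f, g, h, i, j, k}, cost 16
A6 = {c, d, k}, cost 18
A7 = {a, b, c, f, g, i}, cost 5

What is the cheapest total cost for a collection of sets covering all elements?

A2, A5 cover every element at cost 2 + 16 = 18.
Any cover uses at least 2 sets; among all covering selections none totals below 18.
Greedy by coverage-per-cost would pick A3, A7, A1 for 20 — worse than the optimum 18.

18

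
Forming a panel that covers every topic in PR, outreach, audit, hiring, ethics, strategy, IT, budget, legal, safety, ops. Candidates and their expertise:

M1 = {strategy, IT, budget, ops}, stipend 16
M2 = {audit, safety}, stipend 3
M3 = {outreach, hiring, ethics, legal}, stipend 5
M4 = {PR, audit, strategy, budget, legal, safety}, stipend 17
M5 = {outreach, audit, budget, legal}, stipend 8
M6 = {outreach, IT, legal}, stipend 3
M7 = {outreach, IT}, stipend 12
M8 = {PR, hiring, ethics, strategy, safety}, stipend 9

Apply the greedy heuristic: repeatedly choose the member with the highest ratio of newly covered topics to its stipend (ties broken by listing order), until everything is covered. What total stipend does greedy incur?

31

Pick 1: M6 adds 3 new (outreach, IT, legal) at stipend 3 (ratio 3/3).
Pick 2: M2 adds 2 new (audit, safety) at stipend 3 (ratio 2/3).
Pick 3: M8 adds 4 new (PR, hiring, ethics, strategy) at stipend 9 (ratio 4/9).
Pick 4: M1 adds 2 new (budget, ops) at stipend 16 (ratio 2/16).
Greedy total stipend: 3 + 3 + 9 + 16 = 31.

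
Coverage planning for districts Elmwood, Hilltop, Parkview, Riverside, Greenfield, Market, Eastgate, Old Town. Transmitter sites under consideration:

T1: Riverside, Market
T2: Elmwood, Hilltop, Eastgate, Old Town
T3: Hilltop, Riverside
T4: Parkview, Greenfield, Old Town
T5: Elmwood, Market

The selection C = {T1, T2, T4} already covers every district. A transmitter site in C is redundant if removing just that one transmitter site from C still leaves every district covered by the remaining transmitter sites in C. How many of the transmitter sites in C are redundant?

0

Drop T1: Riverside, Market uncovered — not redundant.
Drop T2: Elmwood, Hilltop, Eastgate uncovered — not redundant.
Drop T4: Parkview, Greenfield uncovered — not redundant.
None of the transmitter sites in C is redundant.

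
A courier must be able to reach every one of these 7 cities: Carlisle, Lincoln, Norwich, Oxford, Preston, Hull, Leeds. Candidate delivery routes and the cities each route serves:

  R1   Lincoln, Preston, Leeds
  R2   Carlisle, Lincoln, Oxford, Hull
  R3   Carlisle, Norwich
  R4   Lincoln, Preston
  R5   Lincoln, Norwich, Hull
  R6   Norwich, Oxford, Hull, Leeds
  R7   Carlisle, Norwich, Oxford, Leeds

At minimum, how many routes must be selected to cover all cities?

3

R1, R2, R3 together cover {Carlisle, Lincoln, Norwich, Oxford, Preston, Hull, Leeds} — every city.
No 2 of the 7 routes cover everything (all 21 pairs fall short), so 3 is minimum.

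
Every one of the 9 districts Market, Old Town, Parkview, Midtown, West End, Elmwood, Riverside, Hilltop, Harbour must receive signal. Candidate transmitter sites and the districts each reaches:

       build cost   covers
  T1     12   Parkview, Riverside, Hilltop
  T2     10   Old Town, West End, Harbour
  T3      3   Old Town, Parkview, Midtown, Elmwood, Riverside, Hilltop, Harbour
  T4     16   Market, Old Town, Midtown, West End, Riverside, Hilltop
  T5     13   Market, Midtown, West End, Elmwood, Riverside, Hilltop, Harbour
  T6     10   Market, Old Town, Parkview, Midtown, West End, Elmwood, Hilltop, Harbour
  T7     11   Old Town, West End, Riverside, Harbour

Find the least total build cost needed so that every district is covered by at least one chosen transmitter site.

T3, T6 cover every district at build cost 3 + 10 = 13.
Any cover uses at least 2 transmitter sites; among all covering selections none totals below 13.

13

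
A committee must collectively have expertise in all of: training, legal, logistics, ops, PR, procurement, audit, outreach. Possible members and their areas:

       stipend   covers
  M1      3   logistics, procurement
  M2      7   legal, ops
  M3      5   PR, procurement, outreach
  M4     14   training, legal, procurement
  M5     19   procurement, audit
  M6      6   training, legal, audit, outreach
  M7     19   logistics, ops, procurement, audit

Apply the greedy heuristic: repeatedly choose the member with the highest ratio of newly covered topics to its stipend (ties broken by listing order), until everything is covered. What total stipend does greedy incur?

Pick 1: M1 adds 2 new (logistics, procurement) at stipend 3 (ratio 2/3).
Pick 2: M6 adds 4 new (training, legal, audit, outreach) at stipend 6 (ratio 4/6).
Pick 3: M3 adds 1 new (PR) at stipend 5 (ratio 1/5).
Pick 4: M2 adds 1 new (ops) at stipend 7 (ratio 1/7).
Greedy total stipend: 3 + 6 + 5 + 7 = 21.

21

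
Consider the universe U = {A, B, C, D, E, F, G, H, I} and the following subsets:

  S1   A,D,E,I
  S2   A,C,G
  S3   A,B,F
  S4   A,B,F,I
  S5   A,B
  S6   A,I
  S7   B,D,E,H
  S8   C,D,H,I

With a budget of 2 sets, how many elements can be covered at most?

Choosing S2, S7 covers {A, B, C, D, E, G, H} — 7 elements.
No choice of 2 sets does better; here F, I are left uncovered.

7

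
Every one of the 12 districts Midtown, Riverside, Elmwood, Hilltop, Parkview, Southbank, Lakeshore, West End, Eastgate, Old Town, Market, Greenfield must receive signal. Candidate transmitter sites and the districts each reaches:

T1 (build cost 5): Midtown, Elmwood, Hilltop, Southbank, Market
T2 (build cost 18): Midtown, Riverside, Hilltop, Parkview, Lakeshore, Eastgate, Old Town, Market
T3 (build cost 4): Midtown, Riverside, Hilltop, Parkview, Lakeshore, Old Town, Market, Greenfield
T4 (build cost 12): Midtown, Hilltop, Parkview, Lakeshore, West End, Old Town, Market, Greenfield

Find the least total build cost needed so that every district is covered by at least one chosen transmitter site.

T1, T2, T4 cover every district at build cost 5 + 18 + 12 = 35.
Any cover uses at least 3 transmitter sites; among all covering selections none totals below 35.
Greedy by coverage-per-build cost would pick T3, T1, T4, T2 for 39 — worse than the optimum 35.

35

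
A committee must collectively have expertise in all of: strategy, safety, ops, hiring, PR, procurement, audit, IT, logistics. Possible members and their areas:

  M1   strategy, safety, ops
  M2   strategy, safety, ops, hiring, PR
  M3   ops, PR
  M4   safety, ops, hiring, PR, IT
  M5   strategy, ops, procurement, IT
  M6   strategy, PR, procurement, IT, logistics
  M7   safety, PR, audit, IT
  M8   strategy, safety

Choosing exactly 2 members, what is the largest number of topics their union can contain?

Choosing M2, M6 covers {strategy, safety, ops, hiring, PR, procurement, IT, logistics} — 8 topics.
No choice of 2 members does better; here audit is left uncovered.

8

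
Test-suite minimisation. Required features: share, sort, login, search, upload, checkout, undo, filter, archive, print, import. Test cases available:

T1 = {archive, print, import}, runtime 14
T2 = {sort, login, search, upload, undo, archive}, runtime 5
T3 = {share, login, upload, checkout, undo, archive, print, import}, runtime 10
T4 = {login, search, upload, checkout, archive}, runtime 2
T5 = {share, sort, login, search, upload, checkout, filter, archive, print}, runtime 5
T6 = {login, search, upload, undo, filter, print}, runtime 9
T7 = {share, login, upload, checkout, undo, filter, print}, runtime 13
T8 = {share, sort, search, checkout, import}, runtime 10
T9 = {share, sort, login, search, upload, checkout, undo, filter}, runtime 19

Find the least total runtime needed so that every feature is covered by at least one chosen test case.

15

T3, T5 cover every feature at runtime 10 + 5 = 15.
Any cover uses at least 2 test cases; among all covering selections none totals below 15.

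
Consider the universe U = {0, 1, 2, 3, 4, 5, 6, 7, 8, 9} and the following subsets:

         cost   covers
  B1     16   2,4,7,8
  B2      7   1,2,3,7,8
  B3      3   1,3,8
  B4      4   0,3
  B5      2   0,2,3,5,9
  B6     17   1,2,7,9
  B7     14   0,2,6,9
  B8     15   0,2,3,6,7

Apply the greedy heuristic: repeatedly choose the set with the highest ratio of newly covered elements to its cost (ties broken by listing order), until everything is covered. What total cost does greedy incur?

42

Pick 1: B5 adds 5 new (0, 2, 3, 5, 9) at cost 2 (ratio 5/2).
Pick 2: B3 adds 2 new (1, 8) at cost 3 (ratio 2/3).
Pick 3: B2 adds 1 new (7) at cost 7 (ratio 1/7).
Pick 4: B7 adds 1 new (6) at cost 14 (ratio 1/14).
Pick 5: B1 adds 1 new (4) at cost 16 (ratio 1/16).
Greedy total cost: 2 + 3 + 7 + 14 + 16 = 42. (The true optimum is 35, so greedy overshoots here.)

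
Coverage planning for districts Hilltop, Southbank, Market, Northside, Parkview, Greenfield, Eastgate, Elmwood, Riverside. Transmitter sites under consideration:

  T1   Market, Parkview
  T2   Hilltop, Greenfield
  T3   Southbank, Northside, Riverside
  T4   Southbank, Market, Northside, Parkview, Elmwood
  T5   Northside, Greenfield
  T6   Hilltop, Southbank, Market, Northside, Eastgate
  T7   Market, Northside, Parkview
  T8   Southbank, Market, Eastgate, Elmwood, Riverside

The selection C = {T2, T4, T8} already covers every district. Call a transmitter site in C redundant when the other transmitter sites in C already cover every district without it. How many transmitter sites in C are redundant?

Drop T2: Hilltop, Greenfield uncovered — not redundant.
Drop T4: Northside, Parkview uncovered — not redundant.
Drop T8: Eastgate, Riverside uncovered — not redundant.
None of the transmitter sites in C is redundant.

0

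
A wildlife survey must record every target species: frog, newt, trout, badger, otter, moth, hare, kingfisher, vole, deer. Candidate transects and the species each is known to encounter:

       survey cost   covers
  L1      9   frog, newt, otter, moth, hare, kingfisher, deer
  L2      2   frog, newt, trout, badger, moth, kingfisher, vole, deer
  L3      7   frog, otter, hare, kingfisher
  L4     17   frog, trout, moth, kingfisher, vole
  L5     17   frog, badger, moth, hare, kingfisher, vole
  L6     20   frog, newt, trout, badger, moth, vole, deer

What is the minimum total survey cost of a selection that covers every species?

9

L2, L3 cover every species at survey cost 2 + 7 = 9.
Any cover uses at least 2 transects; among all covering selections none totals below 9.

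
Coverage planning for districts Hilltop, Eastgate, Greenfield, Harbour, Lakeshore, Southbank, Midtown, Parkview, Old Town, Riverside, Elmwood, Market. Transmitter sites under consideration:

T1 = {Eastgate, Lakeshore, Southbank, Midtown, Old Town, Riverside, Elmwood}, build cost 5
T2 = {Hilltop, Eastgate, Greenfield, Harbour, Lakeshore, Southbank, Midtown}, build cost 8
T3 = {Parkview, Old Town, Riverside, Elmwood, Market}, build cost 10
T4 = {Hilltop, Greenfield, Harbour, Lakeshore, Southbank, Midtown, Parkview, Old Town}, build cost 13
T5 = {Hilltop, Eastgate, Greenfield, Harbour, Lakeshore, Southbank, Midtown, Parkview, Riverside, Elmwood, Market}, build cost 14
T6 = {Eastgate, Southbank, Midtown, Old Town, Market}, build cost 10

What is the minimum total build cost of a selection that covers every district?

18

T2, T3 cover every district at build cost 8 + 10 = 18.
Any cover uses at least 2 transmitter sites; among all covering selections none totals below 18.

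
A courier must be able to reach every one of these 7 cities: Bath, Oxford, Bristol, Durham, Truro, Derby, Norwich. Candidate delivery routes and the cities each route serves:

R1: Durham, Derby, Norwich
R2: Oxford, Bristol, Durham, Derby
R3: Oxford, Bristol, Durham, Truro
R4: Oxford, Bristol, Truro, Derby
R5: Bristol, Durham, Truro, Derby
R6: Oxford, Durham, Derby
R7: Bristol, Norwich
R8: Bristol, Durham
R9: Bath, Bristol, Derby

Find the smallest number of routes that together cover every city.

R1, R3, R9 together cover {Bath, Oxford, Bristol, Durham, Truro, Derby, Norwich} — every city.
No 2 of the 9 routes cover everything (all 36 pairs fall short), so 3 is minimum.
Greedy (largest uncovered first) would take R2, R1, R3, R9 — 4 routes — but 3 suffice.

3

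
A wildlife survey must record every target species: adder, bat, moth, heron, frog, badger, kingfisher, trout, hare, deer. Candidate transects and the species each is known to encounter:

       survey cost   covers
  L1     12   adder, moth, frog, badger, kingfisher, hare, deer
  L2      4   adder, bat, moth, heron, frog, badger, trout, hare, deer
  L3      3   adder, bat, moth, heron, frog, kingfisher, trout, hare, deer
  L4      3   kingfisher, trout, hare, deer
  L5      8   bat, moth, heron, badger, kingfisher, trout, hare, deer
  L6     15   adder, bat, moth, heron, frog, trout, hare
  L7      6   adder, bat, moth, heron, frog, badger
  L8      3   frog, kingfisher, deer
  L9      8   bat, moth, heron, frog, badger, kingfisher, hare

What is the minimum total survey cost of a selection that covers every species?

7

L2, L3 cover every species at survey cost 4 + 3 = 7.
Any cover uses at least 2 transects; among all covering selections none totals below 7.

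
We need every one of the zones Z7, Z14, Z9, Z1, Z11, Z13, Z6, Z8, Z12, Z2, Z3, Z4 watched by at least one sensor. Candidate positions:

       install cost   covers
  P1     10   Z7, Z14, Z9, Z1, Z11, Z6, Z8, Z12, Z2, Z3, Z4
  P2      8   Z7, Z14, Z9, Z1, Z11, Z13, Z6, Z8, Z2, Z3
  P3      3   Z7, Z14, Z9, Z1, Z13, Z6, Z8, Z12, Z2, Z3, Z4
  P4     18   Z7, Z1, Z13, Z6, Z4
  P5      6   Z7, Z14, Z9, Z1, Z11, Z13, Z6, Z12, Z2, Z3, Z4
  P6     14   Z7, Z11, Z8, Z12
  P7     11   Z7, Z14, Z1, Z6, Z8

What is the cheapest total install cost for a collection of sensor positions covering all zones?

P3, P5 cover every zone at install cost 3 + 6 = 9.
Any cover uses at least 2 sensor positions; among all covering selections none totals below 9.

9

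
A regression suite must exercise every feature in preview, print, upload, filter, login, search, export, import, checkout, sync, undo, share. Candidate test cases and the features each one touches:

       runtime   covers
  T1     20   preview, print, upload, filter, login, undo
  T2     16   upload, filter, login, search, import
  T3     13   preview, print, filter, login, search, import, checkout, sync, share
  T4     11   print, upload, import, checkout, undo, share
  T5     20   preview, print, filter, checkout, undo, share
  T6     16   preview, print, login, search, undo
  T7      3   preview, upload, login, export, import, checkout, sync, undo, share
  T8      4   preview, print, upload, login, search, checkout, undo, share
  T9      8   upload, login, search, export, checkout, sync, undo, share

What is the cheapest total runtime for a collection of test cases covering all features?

16

T3, T7 cover every feature at runtime 13 + 3 = 16.
Any cover uses at least 2 test cases; among all covering selections none totals below 16.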